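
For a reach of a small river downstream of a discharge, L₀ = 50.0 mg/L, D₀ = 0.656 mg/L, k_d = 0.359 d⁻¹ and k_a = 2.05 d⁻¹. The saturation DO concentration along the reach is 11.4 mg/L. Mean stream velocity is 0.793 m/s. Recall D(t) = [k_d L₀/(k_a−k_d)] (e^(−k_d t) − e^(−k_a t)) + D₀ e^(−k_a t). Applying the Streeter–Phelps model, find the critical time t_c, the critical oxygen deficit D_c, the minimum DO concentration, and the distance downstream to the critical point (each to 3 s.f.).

t_c ≈ 0.993 d; D_c ≈ 6.13 mg/L; min DO ≈ 5.27 mg/L; x_c ≈ 68.0 km

t_c = [1/(k_a−k_d)] ln[(k_a/k_d)(1 − D₀(k_a−k_d)/(k_d L₀))]
= [1/(2.05−0.359)] ln[(2.05/0.359)(1 − 0.656×1.691/(0.359×50.0))]
= (1/1.691) ln[5.710 × 0.9382] = 0.5914 × ln(5.357) = 0.5914 × 1.678 = 0.9926 d.
D_c = (k_d/k_a) L₀ e^(−k_d t_c) = (0.359/2.05) × 50.0 × e^(−0.359×0.9926) = 0.1751 × 50.0 × 0.7002 = 6.131 mg/L.
Minimum DO = C_s − D_c = 11.4 − 6.131 = 5.269 mg/L.
x_c = v t_c = 0.793 m/s × 0.9926 d × 86400 s/d = 68010 m ≈ 68.0 km.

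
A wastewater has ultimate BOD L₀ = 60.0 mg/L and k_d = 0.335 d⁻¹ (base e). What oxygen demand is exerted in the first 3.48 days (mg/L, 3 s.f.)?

y ≈ 41.3 mg/L

y_t = L₀(1 − e^(−k_d t)) = 60.0 × (1 − e^(−0.335×3.48))
= 60.0 × (1 − 0.3117) = 60.0 × 0.6883 = 41.30 mg/L.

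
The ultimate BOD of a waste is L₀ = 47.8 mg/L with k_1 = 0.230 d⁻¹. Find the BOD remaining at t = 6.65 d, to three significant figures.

L ≈ 10.4 mg/L

L_t = L₀ e^(−k_1 t) = 47.8 × e^(−0.230×6.65) = 47.8 × 0.2166 = 10.36 mg/L.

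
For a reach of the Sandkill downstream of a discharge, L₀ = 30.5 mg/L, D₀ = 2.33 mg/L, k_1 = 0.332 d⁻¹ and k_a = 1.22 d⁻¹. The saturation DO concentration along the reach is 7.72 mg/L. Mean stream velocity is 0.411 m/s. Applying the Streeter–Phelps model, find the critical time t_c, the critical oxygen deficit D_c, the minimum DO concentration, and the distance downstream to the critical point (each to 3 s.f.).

t_c ≈ 1.21 d; D_c ≈ 5.56 mg/L; min DO ≈ 2.16 mg/L; x_c ≈ 42.9 km

At the critical point dD/dt = 0, so k_1 L₀ e^(−k_1 t) = k_a D. Substituting D(t) from the Streeter–Phelps equation and solving for t gives
t_c = ln[(k_a/k_1)(1 − D₀(k_a−k_1)/(k_1 L₀))] / (k_a−k_1).
Here k_a−k_1 = 0.8880 d⁻¹ and 1 − D₀(k_a−k_1)/(k_1 L₀) = 1 − 2.33×0.8880/(0.332×30.5) = 0.7957, so
t_c = ln(3.675 × 0.7957) / 0.8880 = 1.073 / 0.8880 = 1.208 d.
L(t_c) = L₀ e^(−k_1 t_c) = 30.5 × 0.6696 = 20.42 mg/L, and at the critical point k_a D_c = k_1 L, so D_c = (0.332/1.22) × 20.42 = 5.557 mg/L.
Minimum DO = C_s − D_c = 7.72 − 5.557 = 2.163 mg/L.
x_c = v t_c = 0.411 m/s × 1.208 d × 86400 s/d = 42900 m ≈ 42.9 km.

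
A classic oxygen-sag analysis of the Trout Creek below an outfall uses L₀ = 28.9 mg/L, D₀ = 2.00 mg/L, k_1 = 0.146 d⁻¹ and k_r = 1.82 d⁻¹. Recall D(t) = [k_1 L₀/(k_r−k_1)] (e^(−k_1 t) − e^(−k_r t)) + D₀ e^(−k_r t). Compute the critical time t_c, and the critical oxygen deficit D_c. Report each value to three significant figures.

t_c = [1/(k_r−k_1)] ln[(k_r/k_1)(1 − D₀(k_r−k_1)/(k_1 L₀))]
= [1/(1.82−0.146)] ln[(1.82/0.146)(1 − 2.00×1.674/(0.146×28.9))]
= (1/1.674) ln[12.47 × 0.2065] = 0.5974 × ln(2.574) = 0.5974 × 0.9456 = 0.5649 d.
L(t_c) = L₀ e^(−k_1 t_c) = 28.9 × 0.9208 = 26.61 mg/L, and at the critical point k_r D_c = k_1 L, so D_c = (0.146/1.82) × 26.61 = 2.135 mg/L.

t_c ≈ 0.565 d; D_c ≈ 2.13 mg/L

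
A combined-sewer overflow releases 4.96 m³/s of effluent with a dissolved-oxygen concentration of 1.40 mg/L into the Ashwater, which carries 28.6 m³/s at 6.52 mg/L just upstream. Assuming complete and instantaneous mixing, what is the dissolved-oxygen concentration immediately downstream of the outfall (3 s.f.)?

5.76 mg/L

Flow-weighted mixing: C = (Q_r C_r + Q_w C_w)/(Q_r + Q_w)
= (28.6×6.52 + 4.96×1.40)/(28.6 + 4.96) = 193.4/33.56 = 5.763 mg/L.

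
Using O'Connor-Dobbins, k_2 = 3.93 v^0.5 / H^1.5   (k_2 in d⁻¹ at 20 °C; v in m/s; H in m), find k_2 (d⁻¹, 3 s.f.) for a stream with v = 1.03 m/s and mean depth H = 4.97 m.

k_2 = 3.93 × 1.03^0.5 / 4.97^1.5 = 3.93 × 1.015 / 11.08 = 0.3600 d⁻¹.

k_2 ≈ 0.360 d⁻¹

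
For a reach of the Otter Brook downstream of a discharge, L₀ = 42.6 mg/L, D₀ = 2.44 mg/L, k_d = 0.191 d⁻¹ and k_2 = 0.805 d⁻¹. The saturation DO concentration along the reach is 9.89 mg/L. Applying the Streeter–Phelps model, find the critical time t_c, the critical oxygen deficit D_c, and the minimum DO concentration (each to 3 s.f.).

t_c ≈ 2.01 d; D_c ≈ 6.88 mg/L; min DO ≈ 3.01 mg/L

t_c = [1/(k_2−k_d)] ln[(k_2/k_d)(1 − D₀(k_2−k_d)/(k_d L₀))]
= [1/(0.805−0.191)] ln[(0.805/0.191)(1 − 2.44×0.6140/(0.191×42.6))]
= (1/0.6140) ln[4.215 × 0.8159] = 1.629 × ln(3.439) = 1.629 × 1.235 = 2.012 d.
L(t_c) = L₀ e^(−k_d t_c) = 42.6 × 0.6810 = 29.01 mg/L, and at the critical point k_2 D_c = k_d L, so D_c = (0.191/0.805) × 29.01 = 6.883 mg/L.
Minimum DO = C_s − D_c = 9.89 − 6.883 = 3.007 mg/L.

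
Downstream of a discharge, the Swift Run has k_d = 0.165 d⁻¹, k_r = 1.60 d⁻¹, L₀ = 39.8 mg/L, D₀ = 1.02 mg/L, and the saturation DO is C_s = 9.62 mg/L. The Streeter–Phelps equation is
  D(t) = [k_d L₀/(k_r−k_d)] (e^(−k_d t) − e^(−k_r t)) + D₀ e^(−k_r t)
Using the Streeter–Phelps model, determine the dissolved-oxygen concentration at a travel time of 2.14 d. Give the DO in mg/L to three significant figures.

k_d L₀/(k_r−k_d) = 0.165×39.8/(1.60−0.165) = 6.567/1.435 = 4.576 mg/L.
e^(−k_d t) = e^(−0.165×2.140) = 0.7025; e^(−k_r t) = e^(−1.60×2.140) = 0.03258.
D = 4.576 × (0.7025 − 0.03258) + 1.02 × 0.03258 = 3.066 + 0.03323 = 3.099 mg/L.
DO = C_s − D = 9.62 − 3.099 = 6.521 mg/L.

DO ≈ 6.52 mg/L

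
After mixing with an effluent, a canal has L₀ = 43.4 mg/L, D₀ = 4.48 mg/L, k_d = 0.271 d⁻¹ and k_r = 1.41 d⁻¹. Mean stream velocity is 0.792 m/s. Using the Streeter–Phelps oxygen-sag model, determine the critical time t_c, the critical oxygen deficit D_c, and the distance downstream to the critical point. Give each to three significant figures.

t_c ≈ 0.948 d; D_c ≈ 6.45 mg/L; x_c ≈ 64.9 km

With k_r/k_d = 5.203 and 1 − D₀(k_r−k_d)/(k_d L₀) = 0.5661,
t_c = ln(5.203 × 0.5661) / (1.41 − 0.271) = ln(2.946) / 1.139 = 1.080/1.139 = 0.9485 d.
L(t_c) = L₀ e^(−k_d t_c) = 43.4 × 0.7733 = 33.56 mg/L, and at the critical point k_r D_c = k_d L, so D_c = (0.271/1.41) × 33.56 = 6.451 mg/L.
x_c = v t_c = 0.792 m/s × 0.9485 d × 86400 s/d = 64900 m ≈ 64.9 km.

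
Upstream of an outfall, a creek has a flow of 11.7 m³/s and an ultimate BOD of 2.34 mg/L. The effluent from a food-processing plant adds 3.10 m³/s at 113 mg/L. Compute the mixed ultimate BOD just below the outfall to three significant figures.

Flow-weighted mixing: C = (Q_r C_r + Q_w C_w)/(Q_r + Q_w)
= (11.7×2.34 + 3.10×113)/(11.7 + 3.10) = 377.7/14.80 = 25.52 mg/L.

25.5 mg/L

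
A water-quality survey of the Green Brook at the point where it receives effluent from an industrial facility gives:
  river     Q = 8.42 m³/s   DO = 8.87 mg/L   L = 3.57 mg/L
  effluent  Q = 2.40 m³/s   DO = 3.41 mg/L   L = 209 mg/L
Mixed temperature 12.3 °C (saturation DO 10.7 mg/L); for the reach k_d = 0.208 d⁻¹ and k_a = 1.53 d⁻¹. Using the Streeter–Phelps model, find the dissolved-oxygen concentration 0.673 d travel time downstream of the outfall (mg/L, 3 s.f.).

DO ≈ 5.65 mg/L

Mixed DO = (8.42×8.87 + 2.40×3.41)/(8.42+2.40) = 82.87/10.82 = 7.659 mg/L.
Mixed L₀ = (8.42×3.57 + 2.40×209)/(10.82) = 531.7/10.82 = 49.14 mg/L.
Initial deficit D₀ = C_s − DO₀ = 10.7 − 7.659 = 3.041 mg/L.
D(0.673) = [0.208×49.14/(1.53−0.208)](e^(−0.208×0.673) − e^(−1.53×0.673)) + 3.041 e^(−1.53×0.673)
= 7.731 × (0.8694 − 0.3571) + 3.041 × 0.3571 = 5.046 mg/L.
DO = 10.7 − 5.046 = 5.654 mg/L.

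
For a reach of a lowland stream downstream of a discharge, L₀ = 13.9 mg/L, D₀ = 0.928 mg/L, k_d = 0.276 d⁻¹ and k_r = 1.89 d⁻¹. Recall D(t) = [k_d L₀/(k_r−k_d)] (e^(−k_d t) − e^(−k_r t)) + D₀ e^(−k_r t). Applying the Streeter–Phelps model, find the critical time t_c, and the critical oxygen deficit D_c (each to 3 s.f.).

At the critical point dD/dt = 0, so k_d L₀ e^(−k_d t) = k_r D. Substituting D(t) from the Streeter–Phelps equation and solving for t gives
t_c = ln[(k_r/k_d)(1 − D₀(k_r−k_d)/(k_d L₀))] / (k_r−k_d).
Here k_r−k_d = 1.614 d⁻¹ and 1 − D₀(k_r−k_d)/(k_d L₀) = 1 − 0.928×1.614/(0.276×13.9) = 0.6096, so
t_c = ln(6.848 × 0.6096) / 1.614 = 1.429 / 1.614 = 0.8853 d.
D_c = (k_d/k_r) L₀ e^(−k_d t_c) = (0.276/1.89) × 13.9 × e^(−0.276×0.8853) = 0.1460 × 13.9 × 0.7832 = 1.590 mg/L.

t_c ≈ 0.885 d; D_c ≈ 1.59 mg/L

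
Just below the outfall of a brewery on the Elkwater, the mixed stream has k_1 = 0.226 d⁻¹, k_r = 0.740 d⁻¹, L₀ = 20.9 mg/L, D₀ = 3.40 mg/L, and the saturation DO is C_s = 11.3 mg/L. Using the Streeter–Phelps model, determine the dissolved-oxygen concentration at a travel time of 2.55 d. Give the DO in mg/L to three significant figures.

k_1 L₀/(k_r−k_1) = 0.226×20.9/(0.740−0.226) = 4.723/0.5140 = 9.189 mg/L.
e^(−k_1 t) = e^(−0.226×2.550) = 0.5620; e^(−k_r t) = e^(−0.740×2.550) = 0.1515.
D = 9.189 × (0.5620 − 0.1515) + 3.40 × 0.1515 = 3.772 + 0.5152 = 4.287 mg/L.
DO = C_s − D = 11.3 − 4.287 = 7.013 mg/L.

DO ≈ 7.01 mg/L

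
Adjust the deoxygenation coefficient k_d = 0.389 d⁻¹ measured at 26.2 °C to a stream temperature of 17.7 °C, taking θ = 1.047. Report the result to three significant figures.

k_d(T₂) = k_d(T₁) · θ^(T₂−T₁) = 0.389 × 1.047^(17.7−26.2)
= 0.389 × 1.047^-8.50 = 0.389 × 0.6768 = 0.2633 d⁻¹.

k_d ≈ 0.263 d⁻¹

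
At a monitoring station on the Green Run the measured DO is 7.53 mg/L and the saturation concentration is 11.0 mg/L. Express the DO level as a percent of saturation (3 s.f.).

68.5 % saturation

% saturation = C/C_s × 100 = 7.53/11.0 × 100 = 68.5 %.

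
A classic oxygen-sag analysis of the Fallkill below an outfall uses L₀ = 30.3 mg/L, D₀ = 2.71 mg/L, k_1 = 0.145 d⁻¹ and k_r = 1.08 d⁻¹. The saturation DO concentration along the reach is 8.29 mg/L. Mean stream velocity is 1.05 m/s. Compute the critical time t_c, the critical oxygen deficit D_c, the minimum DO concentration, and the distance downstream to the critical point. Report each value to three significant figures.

t_c ≈ 1.23 d; D_c ≈ 3.40 mg/L; min DO ≈ 4.89 mg/L; x_c ≈ 111 km

t_c = [1/(k_r−k_1)] ln[(k_r/k_1)(1 − D₀(k_r−k_1)/(k_1 L₀))]
= [1/(1.08−0.145)] ln[(1.08/0.145)(1 − 2.71×0.9350/(0.145×30.3))]
= (1/0.9350) ln[7.448 × 0.4233] = 1.070 × ln(3.153) = 1.070 × 1.148 = 1.228 d.
L(t_c) = L₀ e^(−k_1 t_c) = 30.3 × 0.8369 = 25.36 mg/L, and at the critical point k_r D_c = k_1 L, so D_c = (0.145/1.08) × 25.36 = 3.404 mg/L.
Minimum DO = C_s − D_c = 8.29 − 3.404 = 4.886 mg/L.
x_c = v t_c = 1.05 m/s × 1.228 d × 86400 s/d = 111400 m ≈ 111 km.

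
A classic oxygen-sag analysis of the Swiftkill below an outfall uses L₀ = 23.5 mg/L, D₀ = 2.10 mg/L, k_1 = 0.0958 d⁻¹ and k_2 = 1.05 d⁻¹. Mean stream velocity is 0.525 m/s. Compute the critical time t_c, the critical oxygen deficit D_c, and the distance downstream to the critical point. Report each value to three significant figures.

At the critical point dD/dt = 0, so k_1 L₀ e^(−k_1 t) = k_2 D. Substituting D(t) from the Streeter–Phelps equation and solving for t gives
t_c = ln[(k_2/k_1)(1 − D₀(k_2−k_1)/(k_1 L₀))] / (k_2−k_1).
Here k_2−k_1 = 0.9542 d⁻¹ and 1 − D₀(k_2−k_1)/(k_1 L₀) = 1 − 2.10×0.9542/(0.0958×23.5) = 0.1099, so
t_c = ln(10.96 × 0.1099) / 0.9542 = 0.1863 / 0.9542 = 0.1953 d.
L(t_c) = L₀ e^(−k_1 t_c) = 23.5 × 0.9815 = 23.06 mg/L, and at the critical point k_2 D_c = k_1 L, so D_c = (0.0958/1.05) × 23.06 = 2.104 mg/L.
x_c = v t_c = 0.525 m/s × 0.1953 d × 86400 s/d = 8859 m ≈ 8.86 km.

t_c ≈ 0.195 d; D_c ≈ 2.10 mg/L; x_c ≈ 8.86 km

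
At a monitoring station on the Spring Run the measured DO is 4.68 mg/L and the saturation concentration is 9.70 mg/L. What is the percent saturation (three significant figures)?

48.2 % saturation

% saturation = C/C_s × 100 = 4.68/9.70 × 100 = 48.2 %.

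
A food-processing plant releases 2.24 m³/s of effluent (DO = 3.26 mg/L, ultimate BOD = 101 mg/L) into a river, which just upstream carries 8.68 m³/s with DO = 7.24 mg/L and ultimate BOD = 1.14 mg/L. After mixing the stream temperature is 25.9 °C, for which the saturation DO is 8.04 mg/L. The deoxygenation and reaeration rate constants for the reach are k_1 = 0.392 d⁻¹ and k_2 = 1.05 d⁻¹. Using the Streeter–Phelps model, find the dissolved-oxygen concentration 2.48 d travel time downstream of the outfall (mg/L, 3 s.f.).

DO ≈ 4.00 mg/L

Mixed DO = (8.68×7.24 + 2.24×3.26)/(8.68+2.24) = 70.15/10.92 = 6.424 mg/L.
Mixed L₀ = (8.68×1.14 + 2.24×101)/(10.92) = 236.1/10.92 = 21.62 mg/L.
Initial deficit D₀ = C_s − DO₀ = 8.04 − 6.424 = 1.616 mg/L.
D(2.48) = [0.392×21.62/(1.05−0.392)](e^(−0.392×2.48) − e^(−1.05×2.48)) + 1.616 e^(−1.05×2.48)
= 12.88 × (0.3783 − 0.07398) + 1.616 × 0.07398 = 4.040 mg/L.
DO = 8.04 − 4.040 = 4.000 mg/L.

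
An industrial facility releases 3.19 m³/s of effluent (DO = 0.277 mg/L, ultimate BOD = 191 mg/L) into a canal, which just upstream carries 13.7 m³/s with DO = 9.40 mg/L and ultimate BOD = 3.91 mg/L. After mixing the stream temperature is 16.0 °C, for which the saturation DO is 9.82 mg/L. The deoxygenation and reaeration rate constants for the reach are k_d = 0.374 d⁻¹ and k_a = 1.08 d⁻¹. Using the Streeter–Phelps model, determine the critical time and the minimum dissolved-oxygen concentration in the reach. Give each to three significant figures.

t_c ≈ 1.35 d; minimum DO ≈ 1.61 mg/L

Mixed DO = (13.7×9.40 + 3.19×0.277)/(13.7+3.19) = 129.7/16.89 = 7.677 mg/L.
Mixed L₀ = (13.7×3.91 + 3.19×191)/(16.89) = 662.9/16.89 = 39.25 mg/L.
Initial deficit D₀ = C_s − DO₀ = 9.82 − 7.677 = 2.143 mg/L.
t_c = (1/0.7060) ln[(1.08/0.374)(1 − 2.143×0.7060/(0.374×39.25))] = 1.416 × ln(2.590) = 1.348 d.
D_c = (0.374/1.08) × 39.25 × e^(−0.374×1.348) = 0.3463 × 39.25 × 0.6040 = 8.209 mg/L.
Minimum DO = 9.82 − 8.209 = 1.611 mg/L.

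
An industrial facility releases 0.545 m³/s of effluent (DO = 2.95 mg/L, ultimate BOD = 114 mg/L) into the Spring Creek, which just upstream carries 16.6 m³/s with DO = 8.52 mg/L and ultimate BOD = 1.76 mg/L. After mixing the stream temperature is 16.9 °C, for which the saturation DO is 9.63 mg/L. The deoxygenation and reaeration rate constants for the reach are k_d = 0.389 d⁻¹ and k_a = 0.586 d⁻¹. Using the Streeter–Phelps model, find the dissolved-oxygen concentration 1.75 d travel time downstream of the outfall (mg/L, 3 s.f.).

Mixed DO = (16.6×8.52 + 0.545×2.95)/(16.6+0.545) = 143.0/17.15 = 8.343 mg/L.
Mixed L₀ = (16.6×1.76 + 0.545×114)/(17.15) = 91.35/17.15 = 5.328 mg/L.
Initial deficit D₀ = C_s − DO₀ = 9.63 − 8.343 = 1.287 mg/L.
D(1.75) = [0.389×5.328/(0.586−0.389)](e^(−0.389×1.75) − e^(−0.586×1.75)) + 1.287 e^(−0.586×1.75)
= 10.52 × (0.5062 − 0.3586) + 1.287 × 0.3586 = 2.015 mg/L.
DO = 9.63 − 2.015 = 7.615 mg/L.

DO ≈ 7.62 mg/L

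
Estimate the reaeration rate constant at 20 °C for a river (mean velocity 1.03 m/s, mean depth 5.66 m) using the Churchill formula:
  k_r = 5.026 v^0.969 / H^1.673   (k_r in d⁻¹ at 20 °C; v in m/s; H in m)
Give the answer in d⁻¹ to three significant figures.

k_r = 5.026 × 1.03^0.969 / 5.66^1.673 = 5.026 × 1.029 / 18.17 = 0.2846 d⁻¹.

k_r ≈ 0.285 d⁻¹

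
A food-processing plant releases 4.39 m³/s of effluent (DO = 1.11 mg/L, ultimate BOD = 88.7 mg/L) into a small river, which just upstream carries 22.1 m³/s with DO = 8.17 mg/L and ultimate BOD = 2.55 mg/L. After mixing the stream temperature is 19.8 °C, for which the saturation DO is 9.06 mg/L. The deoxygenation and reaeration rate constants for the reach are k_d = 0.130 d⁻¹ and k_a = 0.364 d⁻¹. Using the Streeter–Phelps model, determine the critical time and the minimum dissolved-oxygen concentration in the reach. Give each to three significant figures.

Mixed DO = (22.1×8.17 + 4.39×1.11)/(22.1+4.39) = 185.4/26.49 = 7.000 mg/L.
Mixed L₀ = (22.1×2.55 + 4.39×88.7)/(26.49) = 445.7/26.49 = 16.83 mg/L.
Initial deficit D₀ = C_s − DO₀ = 9.06 − 7.000 = 2.060 mg/L.
t_c = (1/0.2340) ln[(0.364/0.130)(1 − 2.060×0.2340/(0.130×16.83))] = 4.274 × ln(2.183) = 3.336 d.
D_c = (0.130/0.364) × 16.83 × e^(−0.130×3.336) = 0.3571 × 16.83 × 0.6481 = 3.895 mg/L.
Minimum DO = 9.06 − 3.895 = 5.165 mg/L.

t_c ≈ 3.34 d; minimum DO ≈ 5.17 mg/L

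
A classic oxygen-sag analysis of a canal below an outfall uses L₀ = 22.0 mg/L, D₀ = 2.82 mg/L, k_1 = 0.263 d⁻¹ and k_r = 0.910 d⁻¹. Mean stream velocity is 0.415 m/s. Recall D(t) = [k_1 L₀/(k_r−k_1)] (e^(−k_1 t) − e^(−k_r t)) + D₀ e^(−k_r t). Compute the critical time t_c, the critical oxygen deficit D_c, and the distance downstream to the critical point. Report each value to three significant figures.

t_c = [1/(k_r−k_1)] ln[(k_r/k_1)(1 − D₀(k_r−k_1)/(k_1 L₀))]
= [1/(0.910−0.263)] ln[(0.910/0.263)(1 − 2.82×0.6470/(0.263×22.0))]
= (1/0.6470) ln[3.460 × 0.6847] = 1.546 × ln(2.369) = 1.546 × 0.8625 = 1.333 d.
D_c = (k_1/k_r) L₀ e^(−k_1 t_c) = (0.263/0.910) × 22.0 × e^(−0.263×1.333) = 0.2890 × 22.0 × 0.7043 = 4.478 mg/L.
x_c = v t_c = 0.415 m/s × 1.333 d × 86400 s/d = 47800 m ≈ 47.8 km.

t_c ≈ 1.33 d; D_c ≈ 4.48 mg/L; x_c ≈ 47.8 km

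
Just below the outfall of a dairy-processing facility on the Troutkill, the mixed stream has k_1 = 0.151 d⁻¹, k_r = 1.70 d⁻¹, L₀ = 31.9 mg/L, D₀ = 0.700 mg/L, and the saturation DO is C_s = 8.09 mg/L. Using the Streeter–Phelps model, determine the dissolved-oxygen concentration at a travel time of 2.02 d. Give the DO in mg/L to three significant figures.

k_1 L₀/(k_r−k_1) = 0.151×31.9/(1.70−0.151) = 4.817/1.549 = 3.110 mg/L.
e^(−k_1 t) = e^(−0.151×2.020) = 0.7371; e^(−k_r t) = e^(−1.70×2.020) = 0.03226.
D = 3.110 × (0.7371 − 0.03226) + 0.700 × 0.03226 = 2.192 + 0.02258 = 2.214 mg/L.
DO = C_s − D = 8.09 − 2.214 = 5.876 mg/L.

DO ≈ 5.88 mg/L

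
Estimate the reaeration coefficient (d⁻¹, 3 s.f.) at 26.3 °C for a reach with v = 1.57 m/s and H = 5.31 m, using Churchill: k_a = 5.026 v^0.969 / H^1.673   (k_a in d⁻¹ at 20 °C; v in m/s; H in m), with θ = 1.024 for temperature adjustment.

k_a ≈ 0.553 d⁻¹

k_a(20) = 5.026 × 1.57^0.969 / 5.31^1.673 = 5.026 × 1.548 / 16.33 = 0.4764 d⁻¹.
k_a(26.3) = 0.4764 × 1.024^(26.3−20) = 0.4764 × 1.161 = 0.5532 d⁻¹.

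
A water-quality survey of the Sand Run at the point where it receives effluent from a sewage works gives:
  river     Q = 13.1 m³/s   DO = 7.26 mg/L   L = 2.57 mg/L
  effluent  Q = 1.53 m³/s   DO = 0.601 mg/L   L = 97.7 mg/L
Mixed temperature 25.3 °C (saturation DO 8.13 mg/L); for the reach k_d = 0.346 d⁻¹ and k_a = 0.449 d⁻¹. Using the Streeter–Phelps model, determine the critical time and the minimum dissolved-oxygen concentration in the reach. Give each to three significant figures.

t_c ≈ 2.16 d; minimum DO ≈ 3.56 mg/L

Mixed DO = (13.1×7.26 + 1.53×0.601)/(13.1+1.53) = 96.03/14.63 = 6.564 mg/L.
Mixed L₀ = (13.1×2.57 + 1.53×97.7)/(14.63) = 183.1/14.63 = 12.52 mg/L.
Initial deficit D₀ = C_s − DO₀ = 8.13 − 6.564 = 1.566 mg/L.
t_c = (1/0.1030) ln[(0.449/0.346)(1 − 1.566×0.1030/(0.346×12.52))] = 9.709 × ln(1.249) = 2.161 d.
D_c = (0.346/0.449) × 12.52 × e^(−0.346×2.161) = 0.7706 × 12.52 × 0.4734 = 4.567 mg/L.
Minimum DO = 8.13 − 4.567 = 3.563 mg/L.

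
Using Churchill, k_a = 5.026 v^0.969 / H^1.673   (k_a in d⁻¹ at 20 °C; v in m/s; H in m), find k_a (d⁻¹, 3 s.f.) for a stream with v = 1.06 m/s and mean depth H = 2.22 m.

k_a ≈ 1.40 d⁻¹

k_a = 5.026 × 1.06^0.969 / 2.22^1.673 = 5.026 × 1.058 / 3.797 = 1.401 d⁻¹.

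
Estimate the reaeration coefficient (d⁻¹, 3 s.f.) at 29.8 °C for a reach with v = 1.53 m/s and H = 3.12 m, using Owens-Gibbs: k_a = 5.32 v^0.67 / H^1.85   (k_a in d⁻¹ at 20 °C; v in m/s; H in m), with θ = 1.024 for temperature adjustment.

k_a ≈ 1.09 d⁻¹

k_a(20) = 5.32 × 1.53^0.67 / 3.12^1.85 = 5.32 × 1.330 / 8.207 = 0.8619 d⁻¹.
k_a(29.8) = 0.8619 × 1.024^(29.8−20) = 0.8619 × 1.262 = 1.087 d⁻¹.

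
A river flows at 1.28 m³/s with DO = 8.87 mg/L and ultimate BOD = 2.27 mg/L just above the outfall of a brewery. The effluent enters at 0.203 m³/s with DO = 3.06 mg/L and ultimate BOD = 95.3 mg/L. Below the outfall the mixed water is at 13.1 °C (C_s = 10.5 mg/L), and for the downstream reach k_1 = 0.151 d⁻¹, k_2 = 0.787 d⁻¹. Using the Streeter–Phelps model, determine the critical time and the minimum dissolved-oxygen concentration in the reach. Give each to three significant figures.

t_c ≈ 0.800 d; minimum DO ≈ 7.95 mg/L

Mixed DO = (1.28×8.87 + 0.203×3.06)/(1.28+0.203) = 11.97/1.483 = 8.075 mg/L.
Mixed L₀ = (1.28×2.27 + 0.203×95.3)/(1.483) = 22.25/1.483 = 15.00 mg/L.
Initial deficit D₀ = C_s − DO₀ = 10.5 − 8.075 = 2.425 mg/L.
t_c = (1/0.6360) ln[(0.787/0.151)(1 − 2.425×0.6360/(0.151×15.00))] = 1.572 × ln(1.664) = 0.8003 d.
D_c = (0.151/0.787) × 15.00 × e^(−0.151×0.8003) = 0.1919 × 15.00 × 0.8862 = 2.551 mg/L.
Minimum DO = 10.5 − 2.551 = 7.949 mg/L.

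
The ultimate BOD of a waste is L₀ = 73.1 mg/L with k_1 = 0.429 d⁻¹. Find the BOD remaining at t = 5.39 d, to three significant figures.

L_t = L₀ e^(−k_1 t) = 73.1 × e^(−0.429×5.39) = 73.1 × 0.09903 = 7.239 mg/L.

L ≈ 7.24 mg/L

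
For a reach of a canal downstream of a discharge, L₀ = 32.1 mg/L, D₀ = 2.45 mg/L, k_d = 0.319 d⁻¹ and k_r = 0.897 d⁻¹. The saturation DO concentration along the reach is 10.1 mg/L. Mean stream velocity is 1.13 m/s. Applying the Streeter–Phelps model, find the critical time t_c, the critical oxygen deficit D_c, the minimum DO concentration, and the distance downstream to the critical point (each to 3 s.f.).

t_c ≈ 1.53 d; D_c ≈ 7.00 mg/L; min DO ≈ 3.10 mg/L; x_c ≈ 149 km

At the critical point dD/dt = 0, so k_d L₀ e^(−k_d t) = k_r D. Substituting D(t) from the Streeter–Phelps equation and solving for t gives
t_c = ln[(k_r/k_d)(1 − D₀(k_r−k_d)/(k_d L₀))] / (k_r−k_d).
Here k_r−k_d = 0.5780 d⁻¹ and 1 − D₀(k_r−k_d)/(k_d L₀) = 1 − 2.45×0.5780/(0.319×32.1) = 0.8617, so
t_c = ln(2.812 × 0.8617) / 0.5780 = 0.8850 / 0.5780 = 1.531 d.
L(t_c) = L₀ e^(−k_d t_c) = 32.1 × 0.6136 = 19.70 mg/L, and at the critical point k_r D_c = k_d L, so D_c = (0.319/0.897) × 19.70 = 7.004 mg/L.
Minimum DO = C_s − D_c = 10.1 − 7.004 = 3.096 mg/L.
x_c = v t_c = 1.13 m/s × 1.531 d × 86400 s/d = 149500 m ≈ 149 km.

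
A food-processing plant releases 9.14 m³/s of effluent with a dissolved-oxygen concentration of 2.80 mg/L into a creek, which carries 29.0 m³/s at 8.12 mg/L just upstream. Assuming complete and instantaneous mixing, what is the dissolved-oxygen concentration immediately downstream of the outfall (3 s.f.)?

Flow-weighted mixing: C = (Q_r C_r + Q_w C_w)/(Q_r + Q_w)
= (29.0×8.12 + 9.14×2.80)/(29.0 + 9.14) = 261.1/38.14 = 6.845 mg/L.

6.85 mg/L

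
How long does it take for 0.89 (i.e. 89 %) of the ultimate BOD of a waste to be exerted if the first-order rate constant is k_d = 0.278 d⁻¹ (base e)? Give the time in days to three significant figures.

y/L₀ = 1 − e^(−k_d t) = 0.89 ⇒ e^(−k_d t) = 0.110
t = −ln(0.110) / 0.278 = 2.207 / 0.278 = 7.940 d.

t ≈ 7.94 d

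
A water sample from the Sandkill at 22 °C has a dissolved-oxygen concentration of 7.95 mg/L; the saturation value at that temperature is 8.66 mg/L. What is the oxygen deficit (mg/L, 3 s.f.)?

D = C_s − C = 8.66 − 7.95 = 0.710 mg/L.

D ≈ 0.710 mg/L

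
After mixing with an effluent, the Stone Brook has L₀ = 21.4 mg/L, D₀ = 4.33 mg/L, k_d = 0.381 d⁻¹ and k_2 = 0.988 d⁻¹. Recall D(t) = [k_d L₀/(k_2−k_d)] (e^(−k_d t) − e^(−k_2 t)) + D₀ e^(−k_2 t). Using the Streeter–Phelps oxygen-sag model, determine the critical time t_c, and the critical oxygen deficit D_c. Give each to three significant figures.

t_c ≈ 0.929 d; D_c ≈ 5.79 mg/L

At the critical point dD/dt = 0, so k_d L₀ e^(−k_d t) = k_2 D. Substituting D(t) from the Streeter–Phelps equation and solving for t gives
t_c = ln[(k_2/k_d)(1 − D₀(k_2−k_d)/(k_d L₀))] / (k_2−k_d).
Here k_2−k_d = 0.6070 d⁻¹ and 1 − D₀(k_2−k_d)/(k_d L₀) = 1 − 4.33×0.6070/(0.381×21.4) = 0.6776, so
t_c = ln(2.593 × 0.6776) / 0.6070 = 0.5637 / 0.6070 = 0.9287 d.
D_c = (k_d/k_2) L₀ e^(−k_d t_c) = (0.381/0.988) × 21.4 × e^(−0.381×0.9287) = 0.3856 × 21.4 × 0.7020 = 5.793 mg/L.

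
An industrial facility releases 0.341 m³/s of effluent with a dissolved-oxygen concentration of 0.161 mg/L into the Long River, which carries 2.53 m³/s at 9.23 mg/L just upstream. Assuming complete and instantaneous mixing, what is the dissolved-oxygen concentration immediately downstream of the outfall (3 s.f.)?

8.15 mg/L

Flow-weighted mixing: C = (Q_r C_r + Q_w C_w)/(Q_r + Q_w)
= (2.53×9.23 + 0.341×0.161)/(2.53 + 0.341) = 23.41/2.871 = 8.153 mg/L.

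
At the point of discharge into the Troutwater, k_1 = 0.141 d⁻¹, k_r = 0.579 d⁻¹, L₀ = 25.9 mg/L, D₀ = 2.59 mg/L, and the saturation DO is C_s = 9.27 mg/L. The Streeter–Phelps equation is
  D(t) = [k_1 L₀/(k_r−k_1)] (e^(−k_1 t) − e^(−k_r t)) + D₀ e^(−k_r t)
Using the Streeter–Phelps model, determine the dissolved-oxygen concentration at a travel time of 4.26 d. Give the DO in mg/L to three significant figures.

DO ≈ 5.19 mg/L

k_1 L₀/(k_r−k_1) = 0.141×25.9/(0.579−0.141) = 3.652/0.4380 = 8.338 mg/L.
e^(−k_1 t) = e^(−0.141×4.260) = 0.5484; e^(−k_r t) = e^(−0.579×4.260) = 0.08488.
D = 8.338 × (0.5484 − 0.08488) + 2.59 × 0.08488 = 3.865 + 0.2198 = 4.085 mg/L.
DO = C_s − D = 9.27 − 4.085 = 5.185 mg/L.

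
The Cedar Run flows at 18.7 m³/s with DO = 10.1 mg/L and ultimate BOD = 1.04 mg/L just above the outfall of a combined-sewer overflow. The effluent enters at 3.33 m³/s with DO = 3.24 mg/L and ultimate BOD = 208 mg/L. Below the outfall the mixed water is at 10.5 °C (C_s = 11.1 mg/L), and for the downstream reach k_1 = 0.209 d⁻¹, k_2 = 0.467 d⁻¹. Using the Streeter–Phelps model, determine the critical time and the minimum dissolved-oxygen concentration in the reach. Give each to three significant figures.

Mixed DO = (18.7×10.1 + 3.33×3.24)/(18.7+3.33) = 199.7/22.03 = 9.063 mg/L.
Mixed L₀ = (18.7×1.04 + 3.33×208)/(22.03) = 712.1/22.03 = 32.32 mg/L.
Initial deficit D₀ = C_s − DO₀ = 11.1 − 9.063 = 2.037 mg/L.
t_c = (1/0.2580) ln[(0.467/0.209)(1 − 2.037×0.2580/(0.209×32.32))] = 3.876 × ln(2.061) = 2.802 d.
D_c = (0.209/0.467) × 32.32 × e^(−0.209×2.802) = 0.4475 × 32.32 × 0.5567 = 8.053 mg/L.
Minimum DO = 11.1 − 8.053 = 3.047 mg/L.

t_c ≈ 2.80 d; minimum DO ≈ 3.05 mg/L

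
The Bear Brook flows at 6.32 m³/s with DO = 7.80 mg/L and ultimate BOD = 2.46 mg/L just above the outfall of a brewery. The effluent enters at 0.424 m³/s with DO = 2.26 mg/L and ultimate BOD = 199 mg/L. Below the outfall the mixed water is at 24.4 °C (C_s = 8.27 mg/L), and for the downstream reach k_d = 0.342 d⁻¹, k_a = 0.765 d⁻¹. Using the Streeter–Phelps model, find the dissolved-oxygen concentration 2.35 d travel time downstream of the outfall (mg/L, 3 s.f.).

Mixed DO = (6.32×7.80 + 0.424×2.26)/(6.32+0.424) = 50.25/6.744 = 7.452 mg/L.
Mixed L₀ = (6.32×2.46 + 0.424×199)/(6.744) = 99.92/6.744 = 14.82 mg/L.
Initial deficit D₀ = C_s − DO₀ = 8.27 − 7.452 = 0.8183 mg/L.
D(2.35) = [0.342×14.82/(0.765−0.342)](e^(−0.342×2.35) − e^(−0.765×2.35)) + 0.8183 e^(−0.765×2.35)
= 11.98 × (0.4477 − 0.1657) + 0.8183 × 0.1657 = 3.514 mg/L.
DO = 8.27 − 3.514 = 4.756 mg/L.

DO ≈ 4.76 mg/L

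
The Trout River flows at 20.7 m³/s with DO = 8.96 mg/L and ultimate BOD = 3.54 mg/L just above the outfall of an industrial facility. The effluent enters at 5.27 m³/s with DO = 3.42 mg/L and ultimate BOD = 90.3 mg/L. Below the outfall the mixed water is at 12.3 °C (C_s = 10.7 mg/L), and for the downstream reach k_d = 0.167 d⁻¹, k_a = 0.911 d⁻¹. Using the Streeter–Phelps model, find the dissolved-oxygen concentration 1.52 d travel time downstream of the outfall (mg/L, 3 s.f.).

Mixed DO = (20.7×8.96 + 5.27×3.42)/(20.7+5.27) = 203.5/25.97 = 7.836 mg/L.
Mixed L₀ = (20.7×3.54 + 5.27×90.3)/(25.97) = 549.2/25.97 = 21.15 mg/L.
Initial deficit D₀ = C_s − DO₀ = 10.7 − 7.836 = 2.864 mg/L.
D(1.52) = [0.167×21.15/(0.911−0.167)](e^(−0.167×1.52) − e^(−0.911×1.52)) + 2.864 e^(−0.911×1.52)
= 4.746 × (0.7758 − 0.2504) + 2.864 × 0.2504 = 3.211 mg/L.
DO = 10.7 − 3.211 = 7.489 mg/L.

DO ≈ 7.49 mg/L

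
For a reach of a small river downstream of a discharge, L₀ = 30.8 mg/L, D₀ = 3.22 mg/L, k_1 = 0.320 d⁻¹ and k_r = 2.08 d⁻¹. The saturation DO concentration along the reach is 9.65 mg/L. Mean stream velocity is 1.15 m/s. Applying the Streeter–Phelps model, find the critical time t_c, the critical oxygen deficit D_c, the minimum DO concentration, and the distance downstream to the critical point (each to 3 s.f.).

At the critical point dD/dt = 0, so k_1 L₀ e^(−k_1 t) = k_r D. Substituting D(t) from the Streeter–Phelps equation and solving for t gives
t_c = ln[(k_r/k_1)(1 − D₀(k_r−k_1)/(k_1 L₀))] / (k_r−k_1).
Here k_r−k_1 = 1.760 d⁻¹ and 1 − D₀(k_r−k_1)/(k_1 L₀) = 1 − 3.22×1.760/(0.320×30.8) = 0.4250, so
t_c = ln(6.500 × 0.4250) / 1.760 = 1.016 / 1.760 = 0.5774 d.
D_c = (k_1/k_r) L₀ e^(−k_1 t_c) = (0.320/2.08) × 30.8 × e^(−0.320×0.5774) = 0.1538 × 30.8 × 0.8313 = 3.939 mg/L.
Minimum DO = C_s − D_c = 9.65 − 3.939 = 5.711 mg/L.
x_c = v t_c = 1.15 m/s × 0.5774 d × 86400 s/d = 57370 m ≈ 57.4 km.

t_c ≈ 0.577 d; D_c ≈ 3.94 mg/L; min DO ≈ 5.71 mg/L; x_c ≈ 57.4 km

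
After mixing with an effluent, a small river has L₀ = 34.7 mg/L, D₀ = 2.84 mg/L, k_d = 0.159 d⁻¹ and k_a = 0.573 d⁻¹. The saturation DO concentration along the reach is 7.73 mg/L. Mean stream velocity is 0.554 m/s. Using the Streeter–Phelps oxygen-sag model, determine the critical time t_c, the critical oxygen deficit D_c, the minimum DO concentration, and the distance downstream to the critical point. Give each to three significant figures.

t_c ≈ 2.52 d; D_c ≈ 6.45 mg/L; min DO ≈ 1.28 mg/L; x_c ≈ 121 km

t_c = [1/(k_a−k_d)] ln[(k_a/k_d)(1 − D₀(k_a−k_d)/(k_d L₀))]
= [1/(0.573−0.159)] ln[(0.573/0.159)(1 − 2.84×0.4140/(0.159×34.7))]
= (1/0.4140) ln[3.604 × 0.7869] = 2.415 × ln(2.836) = 2.415 × 1.042 = 2.518 d.
L(t_c) = L₀ e^(−k_d t_c) = 34.7 × 0.6701 = 23.25 mg/L, and at the critical point k_a D_c = k_d L, so D_c = (0.159/0.573) × 23.25 = 6.452 mg/L.
Minimum DO = C_s − D_c = 7.73 − 6.452 = 1.278 mg/L.
x_c = v t_c = 0.554 m/s × 2.518 d × 86400 s/d = 120500 m ≈ 121 km.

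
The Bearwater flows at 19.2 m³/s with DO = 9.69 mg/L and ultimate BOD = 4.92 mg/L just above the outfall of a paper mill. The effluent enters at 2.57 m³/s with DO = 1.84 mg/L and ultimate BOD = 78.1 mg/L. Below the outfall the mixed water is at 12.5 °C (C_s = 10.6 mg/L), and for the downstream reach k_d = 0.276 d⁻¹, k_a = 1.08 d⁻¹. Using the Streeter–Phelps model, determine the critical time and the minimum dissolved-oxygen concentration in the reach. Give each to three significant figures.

Mixed DO = (19.2×9.69 + 2.57×1.84)/(19.2+2.57) = 190.8/21.77 = 8.763 mg/L.
Mixed L₀ = (19.2×4.92 + 2.57×78.1)/(21.77) = 295.2/21.77 = 13.56 mg/L.
Initial deficit D₀ = C_s − DO₀ = 10.6 − 8.763 = 1.837 mg/L.
t_c = (1/0.8040) ln[(1.08/0.276)(1 − 1.837×0.8040/(0.276×13.56))] = 1.244 × ln(2.369) = 1.073 d.
D_c = (0.276/1.08) × 13.56 × e^(−0.276×1.073) = 0.2556 × 13.56 × 0.7437 = 2.577 mg/L.
Minimum DO = 10.6 − 2.577 = 8.023 mg/L.

t_c ≈ 1.07 d; minimum DO ≈ 8.02 mg/L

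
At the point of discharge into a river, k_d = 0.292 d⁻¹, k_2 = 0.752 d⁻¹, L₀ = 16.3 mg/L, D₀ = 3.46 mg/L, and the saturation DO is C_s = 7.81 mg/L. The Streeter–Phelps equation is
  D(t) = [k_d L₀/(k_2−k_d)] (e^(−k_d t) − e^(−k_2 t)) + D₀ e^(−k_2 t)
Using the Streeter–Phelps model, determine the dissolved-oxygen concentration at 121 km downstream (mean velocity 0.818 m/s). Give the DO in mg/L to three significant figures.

Travel time t = x/v = 121 km / (0.818 m/s) = 121000 m / 0.818 m/s = 147900 s = 1.712 d.
k_d L₀/(k_2−k_d) = 0.292×16.3/(0.752−0.292) = 4.760/0.4600 = 10.35 mg/L.
e^(−k_d t) = e^(−0.292×1.712) = 0.6066; e^(−k_2 t) = e^(−0.752×1.712) = 0.2760.
D = 10.35 × (0.6066 − 0.2760) + 3.46 × 0.2760 = 3.421 + 0.9549 = 4.376 mg/L.
DO = C_s − D = 7.81 − 4.376 = 3.434 mg/L.

DO ≈ 3.43 mg/L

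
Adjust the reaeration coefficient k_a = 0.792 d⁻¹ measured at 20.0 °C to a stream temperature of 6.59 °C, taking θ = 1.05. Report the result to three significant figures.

k_a ≈ 0.412 d⁻¹

k_a(T₂) = k_a(T₁) · θ^(T₂−T₁) = 0.792 × 1.05^(6.59−20.0)
= 0.792 × 1.05^-13.4 = 0.792 × 0.5198 = 0.4117 d⁻¹.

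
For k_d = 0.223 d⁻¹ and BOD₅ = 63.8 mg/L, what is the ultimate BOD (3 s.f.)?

BOD₅ = L₀(1 − e^(−5k_d)) ⇒ L₀ = BOD₅ / (1 − e^(−5×0.223))
= 63.8 / (1 − 0.3279) = 63.8 / 0.6721 = 94.93 mg/L.

L₀ ≈ 94.9 mg/L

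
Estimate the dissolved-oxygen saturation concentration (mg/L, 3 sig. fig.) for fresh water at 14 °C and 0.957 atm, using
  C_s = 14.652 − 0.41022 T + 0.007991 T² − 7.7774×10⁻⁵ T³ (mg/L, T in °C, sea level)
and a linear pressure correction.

C_s ≈ 9.82 mg/L

At sea level: C_s = 14.652 − 0.41022×14 + 0.007991×14² − 7.7774×10⁻⁵×14³ = 10.26 mg/L.
Pressure correction: C_s' = 10.26 × 0.957 = 9.820 mg/L.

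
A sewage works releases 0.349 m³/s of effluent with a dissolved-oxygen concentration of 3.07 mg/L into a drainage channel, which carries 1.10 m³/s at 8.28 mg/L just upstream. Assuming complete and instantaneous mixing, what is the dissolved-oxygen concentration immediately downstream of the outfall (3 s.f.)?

Flow-weighted mixing: C = (Q_r C_r + Q_w C_w)/(Q_r + Q_w)
= (1.10×8.28 + 0.349×3.07)/(1.10 + 0.349) = 10.18/1.449 = 7.025 mg/L.

7.03 mg/L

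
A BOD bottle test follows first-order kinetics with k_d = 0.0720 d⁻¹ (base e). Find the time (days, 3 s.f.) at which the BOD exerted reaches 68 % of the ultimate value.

t ≈ 15.8 d

y/L₀ = 1 − e^(−k_d t) = 0.68 ⇒ e^(−k_d t) = 0.320
t = −ln(0.320) / 0.0720 = 1.139 / 0.0720 = 15.83 d.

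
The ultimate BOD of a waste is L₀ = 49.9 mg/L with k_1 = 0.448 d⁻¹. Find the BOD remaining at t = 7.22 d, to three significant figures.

L ≈ 1.96 mg/L

L_t = L₀ e^(−k_1 t) = 49.9 × e^(−0.448×7.22) = 49.9 × 0.03938 = 1.965 mg/L.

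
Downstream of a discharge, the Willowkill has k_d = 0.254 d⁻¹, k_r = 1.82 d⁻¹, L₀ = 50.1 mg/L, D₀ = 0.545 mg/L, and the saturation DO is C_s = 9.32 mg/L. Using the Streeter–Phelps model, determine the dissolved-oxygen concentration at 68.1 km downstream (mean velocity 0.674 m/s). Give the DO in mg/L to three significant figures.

Travel time t = x/v = 68.1 km / (0.674 m/s) = 68100 m / 0.674 m/s = 101000 s = 1.169 d.
k_d L₀/(k_r−k_d) = 0.254×50.1/(1.82−0.254) = 12.73/1.566 = 8.126 mg/L.
e^(−k_d t) = e^(−0.254×1.169) = 0.7430; e^(−k_r t) = e^(−1.82×1.169) = 0.1190.
D = 8.126 × (0.7430 − 0.1190) + 0.545 × 0.1190 = 5.071 + 0.06487 = 5.135 mg/L.
DO = C_s − D = 9.32 − 5.135 = 4.185 mg/L.

DO ≈ 4.18 mg/L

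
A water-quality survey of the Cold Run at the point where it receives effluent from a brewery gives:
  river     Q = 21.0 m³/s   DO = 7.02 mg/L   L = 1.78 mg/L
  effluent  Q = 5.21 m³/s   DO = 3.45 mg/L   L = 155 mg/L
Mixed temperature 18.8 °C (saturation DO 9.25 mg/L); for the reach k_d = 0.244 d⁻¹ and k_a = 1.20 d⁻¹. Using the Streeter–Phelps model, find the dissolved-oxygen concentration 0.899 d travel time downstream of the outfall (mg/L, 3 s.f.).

Mixed DO = (21.0×7.02 + 5.21×3.45)/(21.0+5.21) = 165.4/26.21 = 6.310 mg/L.
Mixed L₀ = (21.0×1.78 + 5.21×155)/(26.21) = 844.9/26.21 = 32.24 mg/L.
Initial deficit D₀ = C_s − DO₀ = 9.25 − 6.310 = 2.940 mg/L.
D(0.899) = [0.244×32.24/(1.20−0.244)](e^(−0.244×0.899) − e^(−1.20×0.899)) + 2.940 e^(−1.20×0.899)
= 8.228 × (0.8030 − 0.3400) + 2.940 × 0.3400 = 4.809 mg/L.
DO = 9.25 − 4.809 = 4.441 mg/L.

DO ≈ 4.44 mg/L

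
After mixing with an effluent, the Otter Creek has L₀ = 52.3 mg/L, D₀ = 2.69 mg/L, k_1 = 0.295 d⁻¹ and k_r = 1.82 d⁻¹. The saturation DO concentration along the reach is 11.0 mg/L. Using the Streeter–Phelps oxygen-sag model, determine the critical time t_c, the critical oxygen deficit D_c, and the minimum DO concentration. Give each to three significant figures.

t_c ≈ 0.991 d; D_c ≈ 6.33 mg/L; min DO ≈ 4.67 mg/L

With k_r/k_1 = 6.169 and 1 − D₀(k_r−k_1)/(k_1 L₀) = 0.7341,
t_c = ln(6.169 × 0.7341) / (1.82 − 0.295) = ln(4.529) / 1.525 = 1.511/1.525 = 0.9905 d.
L(t_c) = L₀ e^(−k_1 t_c) = 52.3 × 0.7466 = 39.05 mg/L, and at the critical point k_r D_c = k_1 L, so D_c = (0.295/1.82) × 39.05 = 6.329 mg/L.
Minimum DO = C_s − D_c = 11.0 − 6.329 = 4.671 mg/L.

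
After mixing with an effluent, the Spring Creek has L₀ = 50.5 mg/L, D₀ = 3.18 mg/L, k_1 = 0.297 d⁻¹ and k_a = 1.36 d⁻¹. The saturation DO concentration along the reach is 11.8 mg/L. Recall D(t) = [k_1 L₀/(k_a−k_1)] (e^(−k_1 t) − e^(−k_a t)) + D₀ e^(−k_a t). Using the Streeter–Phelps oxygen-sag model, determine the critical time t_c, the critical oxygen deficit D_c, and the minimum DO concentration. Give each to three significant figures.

t_c ≈ 1.19 d; D_c ≈ 7.74 mg/L; min DO ≈ 4.06 mg/L

t_c = [1/(k_a−k_1)] ln[(k_a/k_1)(1 − D₀(k_a−k_1)/(k_1 L₀))]
= [1/(1.36−0.297)] ln[(1.36/0.297)(1 − 3.18×1.063/(0.297×50.5))]
= (1/1.063) ln[4.579 × 0.7746] = 0.9407 × ln(3.547) = 0.9407 × 1.266 = 1.191 d.
D_c = (k_1/k_a) L₀ e^(−k_1 t_c) = (0.297/1.36) × 50.5 × e^(−0.297×1.191) = 0.2184 × 50.5 × 0.7020 = 7.742 mg/L.
Minimum DO = C_s − D_c = 11.8 − 7.742 = 4.058 mg/L.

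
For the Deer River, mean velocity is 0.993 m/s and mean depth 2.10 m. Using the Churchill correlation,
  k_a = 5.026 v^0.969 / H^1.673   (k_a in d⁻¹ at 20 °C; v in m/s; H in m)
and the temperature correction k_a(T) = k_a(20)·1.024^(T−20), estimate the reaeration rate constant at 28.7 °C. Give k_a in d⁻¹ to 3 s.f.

k_a ≈ 1.77 d⁻¹

k_a(20) = 5.026 × 0.993^0.969 / 2.10^1.673 = 5.026 × 0.9932 / 3.460 = 1.443 d⁻¹.
k_a(28.7) = 1.443 × 1.024^(28.7−20) = 1.443 × 1.229 = 1.773 d⁻¹.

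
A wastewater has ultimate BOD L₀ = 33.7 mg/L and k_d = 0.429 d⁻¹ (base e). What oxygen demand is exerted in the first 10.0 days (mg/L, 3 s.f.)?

y ≈ 33.2 mg/L

y_t = L₀(1 − e^(−k_d t)) = 33.7 × (1 − e^(−0.429×10.0))
= 33.7 × (1 − 0.01370) = 33.7 × 0.9863 = 33.24 mg/L.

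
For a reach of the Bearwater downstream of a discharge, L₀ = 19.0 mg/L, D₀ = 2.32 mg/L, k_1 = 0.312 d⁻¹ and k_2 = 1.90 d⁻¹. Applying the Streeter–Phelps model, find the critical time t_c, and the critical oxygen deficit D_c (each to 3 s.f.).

With k_2/k_1 = 6.090 and 1 − D₀(k_2−k_1)/(k_1 L₀) = 0.3785,
t_c = ln(6.090 × 0.3785) / (1.90 − 0.312) = ln(2.305) / 1.588 = 0.8351/1.588 = 0.5259 d.
L(t_c) = L₀ e^(−k_1 t_c) = 19.0 × 0.8487 = 16.12 mg/L, and at the critical point k_2 D_c = k_1 L, so D_c = (0.312/1.90) × 16.12 = 2.648 mg/L.

t_c ≈ 0.526 d; D_c ≈ 2.65 mg/L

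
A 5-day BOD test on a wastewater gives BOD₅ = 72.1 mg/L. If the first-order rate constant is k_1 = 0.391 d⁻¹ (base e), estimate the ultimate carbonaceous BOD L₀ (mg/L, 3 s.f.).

L₀ ≈ 84.0 mg/L

BOD₅ = L₀(1 − e^(−5k_1)) ⇒ L₀ = BOD₅ / (1 − e^(−5×0.391))
= 72.1 / (1 − 0.1416) = 72.1 / 0.8584 = 83.99 mg/L.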